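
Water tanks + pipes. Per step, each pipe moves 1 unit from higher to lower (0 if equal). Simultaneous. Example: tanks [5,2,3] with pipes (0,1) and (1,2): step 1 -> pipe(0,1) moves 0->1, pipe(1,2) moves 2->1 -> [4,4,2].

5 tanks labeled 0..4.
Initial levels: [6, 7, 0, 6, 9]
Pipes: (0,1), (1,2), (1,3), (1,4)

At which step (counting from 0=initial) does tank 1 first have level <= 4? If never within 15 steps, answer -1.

Answer: 3

Derivation:
Step 1: flows [1->0,1->2,1->3,4->1] -> levels [7 5 1 7 8]
Step 2: flows [0->1,1->2,3->1,4->1] -> levels [6 7 2 6 7]
Step 3: flows [1->0,1->2,1->3,1=4] -> levels [7 4 3 7 7]
Tank 1 first reaches <=4 at step 3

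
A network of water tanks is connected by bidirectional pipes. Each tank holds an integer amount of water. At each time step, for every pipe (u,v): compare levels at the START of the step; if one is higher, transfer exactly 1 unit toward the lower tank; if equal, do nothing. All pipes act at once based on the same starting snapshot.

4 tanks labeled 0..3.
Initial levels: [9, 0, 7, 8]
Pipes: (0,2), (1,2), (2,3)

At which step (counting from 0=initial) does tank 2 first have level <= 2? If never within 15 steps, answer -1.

Step 1: flows [0->2,2->1,3->2] -> levels [8 1 8 7]
Step 2: flows [0=2,2->1,2->3] -> levels [8 2 6 8]
Step 3: flows [0->2,2->1,3->2] -> levels [7 3 7 7]
Step 4: flows [0=2,2->1,2=3] -> levels [7 4 6 7]
Step 5: flows [0->2,2->1,3->2] -> levels [6 5 7 6]
Step 6: flows [2->0,2->1,2->3] -> levels [7 6 4 7]
Step 7: flows [0->2,1->2,3->2] -> levels [6 5 7 6]
  -> period-2 cycle (repeats step 5); tank 2 never drops to <=2
Tank 2 never reaches <=2 within 15 steps

Answer: -1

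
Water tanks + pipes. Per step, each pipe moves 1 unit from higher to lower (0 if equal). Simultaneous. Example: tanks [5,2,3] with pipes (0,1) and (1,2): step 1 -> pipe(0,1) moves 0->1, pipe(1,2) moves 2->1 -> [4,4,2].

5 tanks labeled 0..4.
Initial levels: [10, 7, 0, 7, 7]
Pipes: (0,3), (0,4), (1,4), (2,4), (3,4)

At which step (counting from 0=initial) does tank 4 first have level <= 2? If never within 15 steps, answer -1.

Answer: -1

Derivation:
Step 1: flows [0->3,0->4,1=4,4->2,3=4] -> levels [8 7 1 8 7]
Step 2: flows [0=3,0->4,1=4,4->2,3->4] -> levels [7 7 2 7 8]
Step 3: flows [0=3,4->0,4->1,4->2,4->3] -> levels [8 8 3 8 4]
Step 4: flows [0=3,0->4,1->4,4->2,3->4] -> levels [7 7 4 7 6]
Step 5: flows [0=3,0->4,1->4,4->2,3->4] -> levels [6 6 5 6 8]
Step 6: flows [0=3,4->0,4->1,4->2,4->3] -> levels [7 7 6 7 4]
Step 7: flows [0=3,0->4,1->4,2->4,3->4] -> levels [6 6 5 6 8]
  -> period-2 cycle (repeats step 5); tank 4 never drops to <=2
Tank 4 never reaches <=2 within 15 steps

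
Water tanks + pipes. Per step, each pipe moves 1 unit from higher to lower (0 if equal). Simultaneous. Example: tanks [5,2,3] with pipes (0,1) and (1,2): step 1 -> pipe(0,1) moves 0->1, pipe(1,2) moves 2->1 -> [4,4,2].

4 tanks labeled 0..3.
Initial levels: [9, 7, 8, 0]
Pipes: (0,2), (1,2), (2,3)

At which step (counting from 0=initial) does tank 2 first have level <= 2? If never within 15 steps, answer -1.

Answer: -1

Derivation:
Step 1: flows [0->2,2->1,2->3] -> levels [8 8 7 1]
Step 2: flows [0->2,1->2,2->3] -> levels [7 7 8 2]
Step 3: flows [2->0,2->1,2->3] -> levels [8 8 5 3]
Step 4: flows [0->2,1->2,2->3] -> levels [7 7 6 4]
Step 5: flows [0->2,1->2,2->3] -> levels [6 6 7 5]
Step 6: flows [2->0,2->1,2->3] -> levels [7 7 4 6]
Step 7: flows [0->2,1->2,3->2] -> levels [6 6 7 5]
  -> period-2 cycle (repeats step 5); tank 2 never drops to <=2
Tank 2 never reaches <=2 within 15 steps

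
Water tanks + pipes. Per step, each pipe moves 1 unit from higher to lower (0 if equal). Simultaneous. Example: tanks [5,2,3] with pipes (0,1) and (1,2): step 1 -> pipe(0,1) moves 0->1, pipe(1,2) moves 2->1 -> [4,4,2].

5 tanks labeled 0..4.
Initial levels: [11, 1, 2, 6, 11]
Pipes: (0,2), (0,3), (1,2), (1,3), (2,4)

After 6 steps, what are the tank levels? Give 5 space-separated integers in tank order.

Answer: 7 7 5 5 7

Derivation:
Step 1: flows [0->2,0->3,2->1,3->1,4->2] -> levels [9 3 3 6 10]
Step 2: flows [0->2,0->3,1=2,3->1,4->2] -> levels [7 4 5 6 9]
Step 3: flows [0->2,0->3,2->1,3->1,4->2] -> levels [5 6 6 6 8]
Step 4: flows [2->0,3->0,1=2,1=3,4->2] -> levels [7 6 6 5 7]
Step 5: flows [0->2,0->3,1=2,1->3,4->2] -> levels [5 5 8 7 6]
Step 6: flows [2->0,3->0,2->1,3->1,2->4] -> levels [7 7 5 5 7]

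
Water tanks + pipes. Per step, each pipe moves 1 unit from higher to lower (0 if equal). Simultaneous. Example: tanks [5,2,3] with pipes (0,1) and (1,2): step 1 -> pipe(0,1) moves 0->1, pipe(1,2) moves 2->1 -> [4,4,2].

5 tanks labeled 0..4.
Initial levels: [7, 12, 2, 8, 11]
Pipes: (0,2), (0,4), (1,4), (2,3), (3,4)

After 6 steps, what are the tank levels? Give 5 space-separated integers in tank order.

Step 1: flows [0->2,4->0,1->4,3->2,4->3] -> levels [7 11 4 8 10]
Step 2: flows [0->2,4->0,1->4,3->2,4->3] -> levels [7 10 6 8 9]
Step 3: flows [0->2,4->0,1->4,3->2,4->3] -> levels [7 9 8 8 8]
Step 4: flows [2->0,4->0,1->4,2=3,3=4] -> levels [9 8 7 8 8]
Step 5: flows [0->2,0->4,1=4,3->2,3=4] -> levels [7 8 9 7 9]
Step 6: flows [2->0,4->0,4->1,2->3,4->3] -> levels [9 9 7 9 6]

Answer: 9 9 7 9 6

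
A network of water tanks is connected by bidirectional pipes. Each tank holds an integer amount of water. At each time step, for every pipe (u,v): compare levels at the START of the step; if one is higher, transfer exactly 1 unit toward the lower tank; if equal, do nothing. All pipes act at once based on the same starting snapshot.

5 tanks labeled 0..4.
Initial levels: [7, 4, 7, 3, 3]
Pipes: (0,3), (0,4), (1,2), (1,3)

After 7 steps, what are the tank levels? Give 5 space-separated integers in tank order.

Answer: 5 4 6 5 4

Derivation:
Step 1: flows [0->3,0->4,2->1,1->3] -> levels [5 4 6 5 4]
Step 2: flows [0=3,0->4,2->1,3->1] -> levels [4 6 5 4 5]
Step 3: flows [0=3,4->0,1->2,1->3] -> levels [5 4 6 5 4]
  -> period-2 cycle: step 3 state = step 1 state
  -> state at step 7: (7-1) mod 2 = 0, same as step 1 -> [5 4 6 5 4]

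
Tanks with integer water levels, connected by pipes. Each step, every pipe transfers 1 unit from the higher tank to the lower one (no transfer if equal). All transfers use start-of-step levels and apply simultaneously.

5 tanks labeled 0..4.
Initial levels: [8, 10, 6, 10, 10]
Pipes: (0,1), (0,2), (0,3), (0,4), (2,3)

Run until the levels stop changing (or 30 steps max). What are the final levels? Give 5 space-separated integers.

Step 1: flows [1->0,0->2,3->0,4->0,3->2] -> levels [10 9 8 8 9]
Step 2: flows [0->1,0->2,0->3,0->4,2=3] -> levels [6 10 9 9 10]
Step 3: flows [1->0,2->0,3->0,4->0,2=3] -> levels [10 9 8 8 9]
  -> period-2 cycle: step 3 state = step 1 state; never stabilizes
  -> state at step 30: (30-1) mod 2 = 1, same as step 2 -> [6 10 9 9 10]

Answer: 6 10 9 9 10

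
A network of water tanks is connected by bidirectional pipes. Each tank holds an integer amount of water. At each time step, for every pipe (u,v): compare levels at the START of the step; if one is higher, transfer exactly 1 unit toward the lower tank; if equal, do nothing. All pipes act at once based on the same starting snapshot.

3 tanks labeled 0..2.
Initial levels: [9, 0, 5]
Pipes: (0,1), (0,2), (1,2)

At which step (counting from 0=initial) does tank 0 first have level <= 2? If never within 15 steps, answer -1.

Answer: -1

Derivation:
Step 1: flows [0->1,0->2,2->1] -> levels [7 2 5]
Step 2: flows [0->1,0->2,2->1] -> levels [5 4 5]
Step 3: flows [0->1,0=2,2->1] -> levels [4 6 4]
Step 4: flows [1->0,0=2,1->2] -> levels [5 4 5]
  -> period-2 cycle (repeats step 2); tank 0 never drops to <=2
Tank 0 never reaches <=2 within 15 steps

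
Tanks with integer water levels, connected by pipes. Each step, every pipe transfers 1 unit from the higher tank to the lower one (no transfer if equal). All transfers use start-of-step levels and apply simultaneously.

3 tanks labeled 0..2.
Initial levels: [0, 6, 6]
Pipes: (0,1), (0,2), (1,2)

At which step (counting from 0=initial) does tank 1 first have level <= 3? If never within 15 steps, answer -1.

Answer: -1

Derivation:
Step 1: flows [1->0,2->0,1=2] -> levels [2 5 5]
Step 2: flows [1->0,2->0,1=2] -> levels [4 4 4]
Step 3: flows [0=1,0=2,1=2] -> levels [4 4 4]
  -> stable; tank 1 stays at 4 > 3
Tank 1 never reaches <=3 within 15 steps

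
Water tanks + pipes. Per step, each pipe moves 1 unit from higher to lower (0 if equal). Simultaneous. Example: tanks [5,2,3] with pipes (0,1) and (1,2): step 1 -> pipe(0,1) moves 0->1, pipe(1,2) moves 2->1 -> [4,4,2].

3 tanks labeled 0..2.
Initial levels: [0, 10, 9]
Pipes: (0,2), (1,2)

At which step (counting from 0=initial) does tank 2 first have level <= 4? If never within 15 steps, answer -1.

Answer: -1

Derivation:
Step 1: flows [2->0,1->2] -> levels [1 9 9]
Step 2: flows [2->0,1=2] -> levels [2 9 8]
Step 3: flows [2->0,1->2] -> levels [3 8 8]
Step 4: flows [2->0,1=2] -> levels [4 8 7]
Step 5: flows [2->0,1->2] -> levels [5 7 7]
Step 6: flows [2->0,1=2] -> levels [6 7 6]
Step 7: flows [0=2,1->2] -> levels [6 6 7]
Step 8: flows [2->0,2->1] -> levels [7 7 5]
Step 9: flows [0->2,1->2] -> levels [6 6 7]
  -> period-2 cycle (repeats step 7); tank 2 never drops to <=4
Tank 2 never reaches <=4 within 15 steps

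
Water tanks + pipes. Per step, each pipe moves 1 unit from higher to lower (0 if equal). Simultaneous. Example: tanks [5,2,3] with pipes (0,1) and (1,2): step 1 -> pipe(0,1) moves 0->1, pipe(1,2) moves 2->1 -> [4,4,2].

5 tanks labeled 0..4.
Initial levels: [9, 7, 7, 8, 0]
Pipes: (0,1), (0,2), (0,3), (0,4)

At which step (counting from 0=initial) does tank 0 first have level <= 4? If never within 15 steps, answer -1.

Step 1: flows [0->1,0->2,0->3,0->4] -> levels [5 8 8 9 1]
Step 2: flows [1->0,2->0,3->0,0->4] -> levels [7 7 7 8 2]
Step 3: flows [0=1,0=2,3->0,0->4] -> levels [7 7 7 7 3]
Step 4: flows [0=1,0=2,0=3,0->4] -> levels [6 7 7 7 4]
Step 5: flows [1->0,2->0,3->0,0->4] -> levels [8 6 6 6 5]
Step 6: flows [0->1,0->2,0->3,0->4] -> levels [4 7 7 7 6]
Tank 0 first reaches <=4 at step 6

Answer: 6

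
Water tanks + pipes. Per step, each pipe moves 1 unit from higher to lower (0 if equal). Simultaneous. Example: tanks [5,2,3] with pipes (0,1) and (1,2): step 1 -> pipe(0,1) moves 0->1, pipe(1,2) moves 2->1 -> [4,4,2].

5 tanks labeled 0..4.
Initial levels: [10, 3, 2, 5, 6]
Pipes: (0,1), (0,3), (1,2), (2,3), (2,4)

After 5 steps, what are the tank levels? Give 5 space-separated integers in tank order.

Answer: 7 4 7 4 4

Derivation:
Step 1: flows [0->1,0->3,1->2,3->2,4->2] -> levels [8 3 5 5 5]
Step 2: flows [0->1,0->3,2->1,2=3,2=4] -> levels [6 5 4 6 5]
Step 3: flows [0->1,0=3,1->2,3->2,4->2] -> levels [5 5 7 5 4]
Step 4: flows [0=1,0=3,2->1,2->3,2->4] -> levels [5 6 4 6 5]
Step 5: flows [1->0,3->0,1->2,3->2,4->2] -> levels [7 4 7 4 4]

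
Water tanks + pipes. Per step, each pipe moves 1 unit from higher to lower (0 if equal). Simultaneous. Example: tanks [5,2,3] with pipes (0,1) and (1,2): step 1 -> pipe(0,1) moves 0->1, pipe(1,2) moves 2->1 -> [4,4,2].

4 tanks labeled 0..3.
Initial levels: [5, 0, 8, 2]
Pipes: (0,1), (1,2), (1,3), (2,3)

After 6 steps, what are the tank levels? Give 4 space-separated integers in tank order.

Answer: 3 6 3 3

Derivation:
Step 1: flows [0->1,2->1,3->1,2->3] -> levels [4 3 6 2]
Step 2: flows [0->1,2->1,1->3,2->3] -> levels [3 4 4 4]
Step 3: flows [1->0,1=2,1=3,2=3] -> levels [4 3 4 4]
Step 4: flows [0->1,2->1,3->1,2=3] -> levels [3 6 3 3]
Step 5: flows [1->0,1->2,1->3,2=3] -> levels [4 3 4 4]
  -> period-2 cycle: step 5 state = step 3 state
  -> state at step 6: (6-3) mod 2 = 1, same as step 4 -> [3 6 3 3]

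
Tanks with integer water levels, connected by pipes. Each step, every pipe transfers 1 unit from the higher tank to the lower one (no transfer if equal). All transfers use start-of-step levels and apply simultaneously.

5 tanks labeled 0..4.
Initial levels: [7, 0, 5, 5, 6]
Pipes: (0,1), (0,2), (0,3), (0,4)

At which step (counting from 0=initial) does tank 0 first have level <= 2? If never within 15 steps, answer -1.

Answer: -1

Derivation:
Step 1: flows [0->1,0->2,0->3,0->4] -> levels [3 1 6 6 7]
Step 2: flows [0->1,2->0,3->0,4->0] -> levels [5 2 5 5 6]
Step 3: flows [0->1,0=2,0=3,4->0] -> levels [5 3 5 5 5]
Step 4: flows [0->1,0=2,0=3,0=4] -> levels [4 4 5 5 5]
Step 5: flows [0=1,2->0,3->0,4->0] -> levels [7 4 4 4 4]
Step 6: flows [0->1,0->2,0->3,0->4] -> levels [3 5 5 5 5]
Step 7: flows [1->0,2->0,3->0,4->0] -> levels [7 4 4 4 4]
  -> period-2 cycle (repeats step 5); tank 0 never drops to <=2
Tank 0 never reaches <=2 within 15 steps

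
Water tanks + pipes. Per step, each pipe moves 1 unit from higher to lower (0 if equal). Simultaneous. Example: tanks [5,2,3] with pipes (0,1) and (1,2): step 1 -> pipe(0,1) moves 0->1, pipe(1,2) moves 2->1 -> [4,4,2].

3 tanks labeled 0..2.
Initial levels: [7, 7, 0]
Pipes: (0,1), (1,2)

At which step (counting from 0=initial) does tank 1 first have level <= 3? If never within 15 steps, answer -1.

Answer: -1

Derivation:
Step 1: flows [0=1,1->2] -> levels [7 6 1]
Step 2: flows [0->1,1->2] -> levels [6 6 2]
Step 3: flows [0=1,1->2] -> levels [6 5 3]
Step 4: flows [0->1,1->2] -> levels [5 5 4]
Step 5: flows [0=1,1->2] -> levels [5 4 5]
Step 6: flows [0->1,2->1] -> levels [4 6 4]
Step 7: flows [1->0,1->2] -> levels [5 4 5]
  -> period-2 cycle (repeats step 5); tank 1 never drops to <=3
Tank 1 never reaches <=3 within 15 steps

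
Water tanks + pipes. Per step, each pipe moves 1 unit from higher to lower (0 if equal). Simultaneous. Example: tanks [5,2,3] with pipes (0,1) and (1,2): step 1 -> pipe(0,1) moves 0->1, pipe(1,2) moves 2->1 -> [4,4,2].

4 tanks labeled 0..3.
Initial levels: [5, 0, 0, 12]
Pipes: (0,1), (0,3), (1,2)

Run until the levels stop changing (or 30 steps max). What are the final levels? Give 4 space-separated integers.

Step 1: flows [0->1,3->0,1=2] -> levels [5 1 0 11]
Step 2: flows [0->1,3->0,1->2] -> levels [5 1 1 10]
Step 3: flows [0->1,3->0,1=2] -> levels [5 2 1 9]
Step 4: flows [0->1,3->0,1->2] -> levels [5 2 2 8]
Step 5: flows [0->1,3->0,1=2] -> levels [5 3 2 7]
Step 6: flows [0->1,3->0,1->2] -> levels [5 3 3 6]
Step 7: flows [0->1,3->0,1=2] -> levels [5 4 3 5]
Step 8: flows [0->1,0=3,1->2] -> levels [4 4 4 5]
Step 9: flows [0=1,3->0,1=2] -> levels [5 4 4 4]
Step 10: flows [0->1,0->3,1=2] -> levels [3 5 4 5]
Step 11: flows [1->0,3->0,1->2] -> levels [5 3 5 4]
Step 12: flows [0->1,0->3,2->1] -> levels [3 5 4 5]
  -> period-2 cycle: step 12 state = step 10 state; never stabilizes
  -> state at step 30: (30-10) mod 2 = 0, same as step 10 -> [3 5 4 5]

Answer: 3 5 4 5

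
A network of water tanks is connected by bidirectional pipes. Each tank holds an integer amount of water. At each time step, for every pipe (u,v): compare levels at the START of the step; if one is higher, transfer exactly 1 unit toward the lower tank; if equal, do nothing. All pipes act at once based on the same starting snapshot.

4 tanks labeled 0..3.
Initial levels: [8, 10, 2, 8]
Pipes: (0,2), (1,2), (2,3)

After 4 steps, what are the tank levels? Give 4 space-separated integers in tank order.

Step 1: flows [0->2,1->2,3->2] -> levels [7 9 5 7]
Step 2: flows [0->2,1->2,3->2] -> levels [6 8 8 6]
Step 3: flows [2->0,1=2,2->3] -> levels [7 8 6 7]
Step 4: flows [0->2,1->2,3->2] -> levels [6 7 9 6]

Answer: 6 7 9 6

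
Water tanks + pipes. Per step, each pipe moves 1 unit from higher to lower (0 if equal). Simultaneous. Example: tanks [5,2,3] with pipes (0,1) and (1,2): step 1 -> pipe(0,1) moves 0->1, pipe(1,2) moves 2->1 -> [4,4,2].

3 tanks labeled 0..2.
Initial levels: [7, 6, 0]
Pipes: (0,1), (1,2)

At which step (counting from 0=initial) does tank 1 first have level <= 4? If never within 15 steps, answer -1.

Answer: 4

Derivation:
Step 1: flows [0->1,1->2] -> levels [6 6 1]
Step 2: flows [0=1,1->2] -> levels [6 5 2]
Step 3: flows [0->1,1->2] -> levels [5 5 3]
Step 4: flows [0=1,1->2] -> levels [5 4 4]
Tank 1 first reaches <=4 at step 4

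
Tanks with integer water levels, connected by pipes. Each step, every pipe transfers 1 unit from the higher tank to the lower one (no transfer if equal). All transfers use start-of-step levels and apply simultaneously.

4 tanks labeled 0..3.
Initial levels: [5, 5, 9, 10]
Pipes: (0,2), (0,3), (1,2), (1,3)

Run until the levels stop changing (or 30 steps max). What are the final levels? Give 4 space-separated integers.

Step 1: flows [2->0,3->0,2->1,3->1] -> levels [7 7 7 8]
Step 2: flows [0=2,3->0,1=2,3->1] -> levels [8 8 7 6]
Step 3: flows [0->2,0->3,1->2,1->3] -> levels [6 6 9 8]
Step 4: flows [2->0,3->0,2->1,3->1] -> levels [8 8 7 6]
  -> period-2 cycle: step 4 state = step 2 state; never stabilizes
  -> state at step 30: (30-2) mod 2 = 0, same as step 2 -> [8 8 7 6]

Answer: 8 8 7 6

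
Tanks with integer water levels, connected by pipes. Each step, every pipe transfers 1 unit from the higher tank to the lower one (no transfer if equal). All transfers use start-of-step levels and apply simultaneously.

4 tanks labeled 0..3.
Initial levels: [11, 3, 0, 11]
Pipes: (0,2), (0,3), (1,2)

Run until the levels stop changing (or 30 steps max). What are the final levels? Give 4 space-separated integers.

Step 1: flows [0->2,0=3,1->2] -> levels [10 2 2 11]
Step 2: flows [0->2,3->0,1=2] -> levels [10 2 3 10]
Step 3: flows [0->2,0=3,2->1] -> levels [9 3 3 10]
Step 4: flows [0->2,3->0,1=2] -> levels [9 3 4 9]
Step 5: flows [0->2,0=3,2->1] -> levels [8 4 4 9]
Step 6: flows [0->2,3->0,1=2] -> levels [8 4 5 8]
Step 7: flows [0->2,0=3,2->1] -> levels [7 5 5 8]
Step 8: flows [0->2,3->0,1=2] -> levels [7 5 6 7]
Step 9: flows [0->2,0=3,2->1] -> levels [6 6 6 7]
Step 10: flows [0=2,3->0,1=2] -> levels [7 6 6 6]
Step 11: flows [0->2,0->3,1=2] -> levels [5 6 7 7]
Step 12: flows [2->0,3->0,2->1] -> levels [7 7 5 6]
Step 13: flows [0->2,0->3,1->2] -> levels [5 6 7 7]
  -> period-2 cycle: step 13 state = step 11 state; never stabilizes
  -> state at step 30: (30-11) mod 2 = 1, same as step 12 -> [7 7 5 6]

Answer: 7 7 5 6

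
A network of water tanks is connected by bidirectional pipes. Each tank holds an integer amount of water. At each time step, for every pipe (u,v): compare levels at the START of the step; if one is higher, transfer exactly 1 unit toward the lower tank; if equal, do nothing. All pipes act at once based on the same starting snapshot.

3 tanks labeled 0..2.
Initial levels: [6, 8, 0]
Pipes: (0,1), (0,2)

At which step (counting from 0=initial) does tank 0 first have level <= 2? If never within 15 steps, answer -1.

Answer: -1

Derivation:
Step 1: flows [1->0,0->2] -> levels [6 7 1]
Step 2: flows [1->0,0->2] -> levels [6 6 2]
Step 3: flows [0=1,0->2] -> levels [5 6 3]
Step 4: flows [1->0,0->2] -> levels [5 5 4]
Step 5: flows [0=1,0->2] -> levels [4 5 5]
Step 6: flows [1->0,2->0] -> levels [6 4 4]
Step 7: flows [0->1,0->2] -> levels [4 5 5]
  -> period-2 cycle (repeats step 5); tank 0 never drops to <=2
Tank 0 never reaches <=2 within 15 steps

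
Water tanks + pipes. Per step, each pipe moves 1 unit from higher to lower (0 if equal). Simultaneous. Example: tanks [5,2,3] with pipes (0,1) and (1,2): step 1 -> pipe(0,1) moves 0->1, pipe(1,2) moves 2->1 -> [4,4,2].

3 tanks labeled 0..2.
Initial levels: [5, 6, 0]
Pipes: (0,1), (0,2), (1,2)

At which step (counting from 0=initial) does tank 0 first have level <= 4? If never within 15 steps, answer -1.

Answer: 2

Derivation:
Step 1: flows [1->0,0->2,1->2] -> levels [5 4 2]
Step 2: flows [0->1,0->2,1->2] -> levels [3 4 4]
Tank 0 first reaches <=4 at step 2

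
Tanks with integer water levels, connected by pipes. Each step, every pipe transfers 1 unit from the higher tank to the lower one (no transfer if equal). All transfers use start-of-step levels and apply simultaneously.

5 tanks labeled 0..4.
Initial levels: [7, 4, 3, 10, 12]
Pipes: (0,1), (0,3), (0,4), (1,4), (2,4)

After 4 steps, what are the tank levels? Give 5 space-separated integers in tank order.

Answer: 9 6 7 8 6

Derivation:
Step 1: flows [0->1,3->0,4->0,4->1,4->2] -> levels [8 6 4 9 9]
Step 2: flows [0->1,3->0,4->0,4->1,4->2] -> levels [9 8 5 8 6]
Step 3: flows [0->1,0->3,0->4,1->4,4->2] -> levels [6 8 6 9 7]
Step 4: flows [1->0,3->0,4->0,1->4,4->2] -> levels [9 6 7 8 6]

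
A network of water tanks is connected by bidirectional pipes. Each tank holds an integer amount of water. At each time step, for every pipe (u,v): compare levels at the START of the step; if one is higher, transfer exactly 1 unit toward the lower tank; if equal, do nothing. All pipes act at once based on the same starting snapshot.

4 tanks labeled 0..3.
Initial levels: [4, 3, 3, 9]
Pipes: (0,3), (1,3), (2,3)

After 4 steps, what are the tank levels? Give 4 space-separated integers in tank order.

Step 1: flows [3->0,3->1,3->2] -> levels [5 4 4 6]
Step 2: flows [3->0,3->1,3->2] -> levels [6 5 5 3]
Step 3: flows [0->3,1->3,2->3] -> levels [5 4 4 6]
  -> period-2 cycle: step 3 state = step 1 state
  -> state at step 4: (4-1) mod 2 = 1, same as step 2 -> [6 5 5 3]

Answer: 6 5 5 3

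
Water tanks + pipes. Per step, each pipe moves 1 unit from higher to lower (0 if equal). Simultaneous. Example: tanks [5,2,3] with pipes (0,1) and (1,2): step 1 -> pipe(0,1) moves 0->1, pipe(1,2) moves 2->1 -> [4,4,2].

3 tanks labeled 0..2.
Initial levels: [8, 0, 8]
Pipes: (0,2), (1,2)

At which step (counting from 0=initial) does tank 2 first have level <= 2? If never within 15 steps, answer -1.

Step 1: flows [0=2,2->1] -> levels [8 1 7]
Step 2: flows [0->2,2->1] -> levels [7 2 7]
Step 3: flows [0=2,2->1] -> levels [7 3 6]
Step 4: flows [0->2,2->1] -> levels [6 4 6]
Step 5: flows [0=2,2->1] -> levels [6 5 5]
Step 6: flows [0->2,1=2] -> levels [5 5 6]
Step 7: flows [2->0,2->1] -> levels [6 6 4]
Step 8: flows [0->2,1->2] -> levels [5 5 6]
  -> period-2 cycle (repeats step 6); tank 2 never drops to <=2
Tank 2 never reaches <=2 within 15 steps

Answer: -1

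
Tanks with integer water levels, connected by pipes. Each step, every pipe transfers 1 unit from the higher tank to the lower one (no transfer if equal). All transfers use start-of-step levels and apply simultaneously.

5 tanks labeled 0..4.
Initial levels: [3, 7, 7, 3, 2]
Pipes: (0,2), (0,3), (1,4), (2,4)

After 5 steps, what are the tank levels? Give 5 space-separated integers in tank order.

Answer: 3 6 5 4 4

Derivation:
Step 1: flows [2->0,0=3,1->4,2->4] -> levels [4 6 5 3 4]
Step 2: flows [2->0,0->3,1->4,2->4] -> levels [4 5 3 4 6]
Step 3: flows [0->2,0=3,4->1,4->2] -> levels [3 6 5 4 4]
Step 4: flows [2->0,3->0,1->4,2->4] -> levels [5 5 3 3 6]
Step 5: flows [0->2,0->3,4->1,4->2] -> levels [3 6 5 4 4]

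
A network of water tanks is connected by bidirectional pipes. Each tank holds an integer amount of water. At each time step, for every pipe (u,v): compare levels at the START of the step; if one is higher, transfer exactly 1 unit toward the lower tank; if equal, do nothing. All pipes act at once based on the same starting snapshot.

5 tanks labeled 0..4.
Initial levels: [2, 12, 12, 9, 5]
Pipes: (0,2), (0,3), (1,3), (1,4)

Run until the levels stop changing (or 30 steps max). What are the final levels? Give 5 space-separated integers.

Answer: 7 7 9 9 8

Derivation:
Step 1: flows [2->0,3->0,1->3,1->4] -> levels [4 10 11 9 6]
Step 2: flows [2->0,3->0,1->3,1->4] -> levels [6 8 10 9 7]
Step 3: flows [2->0,3->0,3->1,1->4] -> levels [8 8 9 7 8]
Step 4: flows [2->0,0->3,1->3,1=4] -> levels [8 7 8 9 8]
Step 5: flows [0=2,3->0,3->1,4->1] -> levels [9 9 8 7 7]
Step 6: flows [0->2,0->3,1->3,1->4] -> levels [7 7 9 9 8]
Step 7: flows [2->0,3->0,3->1,4->1] -> levels [9 9 8 7 7]
  -> period-2 cycle: step 7 state = step 5 state; never stabilizes
  -> state at step 30: (30-5) mod 2 = 1, same as step 6 -> [7 7 9 9 8]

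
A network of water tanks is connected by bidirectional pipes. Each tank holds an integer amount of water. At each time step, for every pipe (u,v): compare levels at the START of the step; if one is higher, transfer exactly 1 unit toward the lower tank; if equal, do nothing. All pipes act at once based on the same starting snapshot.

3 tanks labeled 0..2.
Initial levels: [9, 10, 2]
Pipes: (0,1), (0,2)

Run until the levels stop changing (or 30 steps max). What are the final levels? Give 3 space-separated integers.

Answer: 7 7 7

Derivation:
Step 1: flows [1->0,0->2] -> levels [9 9 3]
Step 2: flows [0=1,0->2] -> levels [8 9 4]
Step 3: flows [1->0,0->2] -> levels [8 8 5]
Step 4: flows [0=1,0->2] -> levels [7 8 6]
Step 5: flows [1->0,0->2] -> levels [7 7 7]
Step 6: flows [0=1,0=2] -> levels [7 7 7]
  -> stable (no change)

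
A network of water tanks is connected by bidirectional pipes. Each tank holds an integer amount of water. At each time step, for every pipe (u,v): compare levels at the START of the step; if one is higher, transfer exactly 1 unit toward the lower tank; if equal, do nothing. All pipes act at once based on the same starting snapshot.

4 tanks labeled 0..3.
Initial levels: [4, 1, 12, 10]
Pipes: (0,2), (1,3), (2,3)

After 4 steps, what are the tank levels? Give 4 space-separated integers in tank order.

Answer: 8 5 7 7

Derivation:
Step 1: flows [2->0,3->1,2->3] -> levels [5 2 10 10]
Step 2: flows [2->0,3->1,2=3] -> levels [6 3 9 9]
Step 3: flows [2->0,3->1,2=3] -> levels [7 4 8 8]
Step 4: flows [2->0,3->1,2=3] -> levels [8 5 7 7]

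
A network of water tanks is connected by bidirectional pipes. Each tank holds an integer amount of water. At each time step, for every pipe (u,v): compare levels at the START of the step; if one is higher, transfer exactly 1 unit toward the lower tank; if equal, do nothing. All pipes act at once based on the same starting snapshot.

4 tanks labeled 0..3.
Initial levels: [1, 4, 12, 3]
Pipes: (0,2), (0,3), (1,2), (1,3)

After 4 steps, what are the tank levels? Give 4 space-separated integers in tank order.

Answer: 5 5 4 6

Derivation:
Step 1: flows [2->0,3->0,2->1,1->3] -> levels [3 4 10 3]
Step 2: flows [2->0,0=3,2->1,1->3] -> levels [4 4 8 4]
Step 3: flows [2->0,0=3,2->1,1=3] -> levels [5 5 6 4]
Step 4: flows [2->0,0->3,2->1,1->3] -> levels [5 5 4 6]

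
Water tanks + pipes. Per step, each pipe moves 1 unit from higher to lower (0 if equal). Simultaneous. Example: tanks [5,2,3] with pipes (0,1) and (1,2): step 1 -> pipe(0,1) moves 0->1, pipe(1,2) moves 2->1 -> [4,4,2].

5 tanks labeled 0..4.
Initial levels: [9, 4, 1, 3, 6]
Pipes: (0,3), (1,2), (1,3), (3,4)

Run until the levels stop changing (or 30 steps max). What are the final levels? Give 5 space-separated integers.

Step 1: flows [0->3,1->2,1->3,4->3] -> levels [8 2 2 6 5]
Step 2: flows [0->3,1=2,3->1,3->4] -> levels [7 3 2 5 6]
Step 3: flows [0->3,1->2,3->1,4->3] -> levels [6 3 3 6 5]
Step 4: flows [0=3,1=2,3->1,3->4] -> levels [6 4 3 4 6]
Step 5: flows [0->3,1->2,1=3,4->3] -> levels [5 3 4 6 5]
Step 6: flows [3->0,2->1,3->1,3->4] -> levels [6 5 3 3 6]
Step 7: flows [0->3,1->2,1->3,4->3] -> levels [5 3 4 6 5]
  -> period-2 cycle: step 7 state = step 5 state; never stabilizes
  -> state at step 30: (30-5) mod 2 = 1, same as step 6 -> [6 5 3 3 6]

Answer: 6 5 3 3 6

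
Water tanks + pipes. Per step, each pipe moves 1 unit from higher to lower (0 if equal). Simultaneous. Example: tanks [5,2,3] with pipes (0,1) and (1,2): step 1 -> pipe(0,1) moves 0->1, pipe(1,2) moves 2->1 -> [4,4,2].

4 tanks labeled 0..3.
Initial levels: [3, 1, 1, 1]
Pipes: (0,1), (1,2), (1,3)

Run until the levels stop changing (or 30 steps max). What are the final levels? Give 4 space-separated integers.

Step 1: flows [0->1,1=2,1=3] -> levels [2 2 1 1]
Step 2: flows [0=1,1->2,1->3] -> levels [2 0 2 2]
Step 3: flows [0->1,2->1,3->1] -> levels [1 3 1 1]
Step 4: flows [1->0,1->2,1->3] -> levels [2 0 2 2]
  -> period-2 cycle: step 4 state = step 2 state; never stabilizes
  -> state at step 30: (30-2) mod 2 = 0, same as step 2 -> [2 0 2 2]

Answer: 2 0 2 2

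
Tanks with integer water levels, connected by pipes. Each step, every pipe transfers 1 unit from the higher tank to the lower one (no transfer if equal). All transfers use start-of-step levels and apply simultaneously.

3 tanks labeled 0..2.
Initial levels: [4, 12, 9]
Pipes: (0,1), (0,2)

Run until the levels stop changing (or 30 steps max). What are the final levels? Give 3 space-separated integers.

Answer: 9 8 8

Derivation:
Step 1: flows [1->0,2->0] -> levels [6 11 8]
Step 2: flows [1->0,2->0] -> levels [8 10 7]
Step 3: flows [1->0,0->2] -> levels [8 9 8]
Step 4: flows [1->0,0=2] -> levels [9 8 8]
Step 5: flows [0->1,0->2] -> levels [7 9 9]
Step 6: flows [1->0,2->0] -> levels [9 8 8]
  -> period-2 cycle: step 6 state = step 4 state; never stabilizes
  -> state at step 30: (30-4) mod 2 = 0, same as step 4 -> [9 8 8]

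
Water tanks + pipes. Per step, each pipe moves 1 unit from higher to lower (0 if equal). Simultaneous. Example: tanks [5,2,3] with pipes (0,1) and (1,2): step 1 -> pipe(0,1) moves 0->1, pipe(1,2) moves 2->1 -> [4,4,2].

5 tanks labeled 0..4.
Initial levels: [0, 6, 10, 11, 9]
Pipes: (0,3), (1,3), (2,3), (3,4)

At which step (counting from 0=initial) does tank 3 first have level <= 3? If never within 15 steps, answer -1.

Step 1: flows [3->0,3->1,3->2,3->4] -> levels [1 7 11 7 10]
Step 2: flows [3->0,1=3,2->3,4->3] -> levels [2 7 10 8 9]
Step 3: flows [3->0,3->1,2->3,4->3] -> levels [3 8 9 8 8]
Step 4: flows [3->0,1=3,2->3,3=4] -> levels [4 8 8 8 8]
Step 5: flows [3->0,1=3,2=3,3=4] -> levels [5 8 8 7 8]
Step 6: flows [3->0,1->3,2->3,4->3] -> levels [6 7 7 9 7]
Step 7: flows [3->0,3->1,3->2,3->4] -> levels [7 8 8 5 8]
Step 8: flows [0->3,1->3,2->3,4->3] -> levels [6 7 7 9 7]
  -> period-2 cycle (repeats step 6); tank 3 never drops to <=3
Tank 3 never reaches <=3 within 15 steps

Answer: -1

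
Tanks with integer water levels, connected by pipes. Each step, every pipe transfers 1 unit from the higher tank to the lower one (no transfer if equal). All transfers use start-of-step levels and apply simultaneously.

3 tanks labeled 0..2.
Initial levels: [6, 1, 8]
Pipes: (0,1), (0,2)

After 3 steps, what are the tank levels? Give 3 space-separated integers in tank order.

Step 1: flows [0->1,2->0] -> levels [6 2 7]
Step 2: flows [0->1,2->0] -> levels [6 3 6]
Step 3: flows [0->1,0=2] -> levels [5 4 6]

Answer: 5 4 6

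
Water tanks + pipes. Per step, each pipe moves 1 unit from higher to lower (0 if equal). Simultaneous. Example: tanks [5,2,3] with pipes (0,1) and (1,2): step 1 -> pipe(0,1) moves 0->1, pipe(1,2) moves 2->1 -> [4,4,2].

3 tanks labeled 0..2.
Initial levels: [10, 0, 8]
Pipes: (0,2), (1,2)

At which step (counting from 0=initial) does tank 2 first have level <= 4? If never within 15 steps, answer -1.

Step 1: flows [0->2,2->1] -> levels [9 1 8]
Step 2: flows [0->2,2->1] -> levels [8 2 8]
Step 3: flows [0=2,2->1] -> levels [8 3 7]
Step 4: flows [0->2,2->1] -> levels [7 4 7]
Step 5: flows [0=2,2->1] -> levels [7 5 6]
Step 6: flows [0->2,2->1] -> levels [6 6 6]
Step 7: flows [0=2,1=2] -> levels [6 6 6]
  -> stable; tank 2 stays at 6 > 4
Tank 2 never reaches <=4 within 15 steps

Answer: -1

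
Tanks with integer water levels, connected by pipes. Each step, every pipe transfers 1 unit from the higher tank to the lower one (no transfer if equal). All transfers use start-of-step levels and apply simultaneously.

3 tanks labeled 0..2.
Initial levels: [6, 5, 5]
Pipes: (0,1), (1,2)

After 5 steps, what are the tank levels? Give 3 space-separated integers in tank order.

Answer: 5 6 5

Derivation:
Step 1: flows [0->1,1=2] -> levels [5 6 5]
Step 2: flows [1->0,1->2] -> levels [6 4 6]
Step 3: flows [0->1,2->1] -> levels [5 6 5]
  -> period-2 cycle: step 3 state = step 1 state
  -> state at step 5: (5-1) mod 2 = 0, same as step 1 -> [5 6 5]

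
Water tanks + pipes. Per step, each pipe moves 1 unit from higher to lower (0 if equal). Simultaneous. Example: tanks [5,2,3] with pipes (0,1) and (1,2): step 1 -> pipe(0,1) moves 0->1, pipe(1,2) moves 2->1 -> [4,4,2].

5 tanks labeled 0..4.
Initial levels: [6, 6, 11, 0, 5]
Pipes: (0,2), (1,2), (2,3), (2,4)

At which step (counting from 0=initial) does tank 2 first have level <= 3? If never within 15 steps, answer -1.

Answer: 4

Derivation:
Step 1: flows [2->0,2->1,2->3,2->4] -> levels [7 7 7 1 6]
Step 2: flows [0=2,1=2,2->3,2->4] -> levels [7 7 5 2 7]
Step 3: flows [0->2,1->2,2->3,4->2] -> levels [6 6 7 3 6]
Step 4: flows [2->0,2->1,2->3,2->4] -> levels [7 7 3 4 7]
Tank 2 first reaches <=3 at step 4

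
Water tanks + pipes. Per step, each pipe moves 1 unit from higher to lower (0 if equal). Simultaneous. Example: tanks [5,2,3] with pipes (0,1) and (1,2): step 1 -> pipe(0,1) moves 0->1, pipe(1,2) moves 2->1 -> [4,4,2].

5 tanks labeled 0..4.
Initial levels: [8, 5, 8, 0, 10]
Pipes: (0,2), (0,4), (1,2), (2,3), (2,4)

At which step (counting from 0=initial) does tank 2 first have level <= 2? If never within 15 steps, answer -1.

Answer: -1

Derivation:
Step 1: flows [0=2,4->0,2->1,2->3,4->2] -> levels [9 6 7 1 8]
Step 2: flows [0->2,0->4,2->1,2->3,4->2] -> levels [7 7 7 2 8]
Step 3: flows [0=2,4->0,1=2,2->3,4->2] -> levels [8 7 7 3 6]
Step 4: flows [0->2,0->4,1=2,2->3,2->4] -> levels [6 7 6 4 8]
Step 5: flows [0=2,4->0,1->2,2->3,4->2] -> levels [7 6 7 5 6]
Step 6: flows [0=2,0->4,2->1,2->3,2->4] -> levels [6 7 4 6 8]
Step 7: flows [0->2,4->0,1->2,3->2,4->2] -> levels [6 6 8 5 6]
Step 8: flows [2->0,0=4,2->1,2->3,2->4] -> levels [7 7 4 6 7]
Step 9: flows [0->2,0=4,1->2,3->2,4->2] -> levels [6 6 8 5 6]
  -> period-2 cycle (repeats step 7); tank 2 never drops to <=2
Tank 2 never reaches <=2 within 15 steps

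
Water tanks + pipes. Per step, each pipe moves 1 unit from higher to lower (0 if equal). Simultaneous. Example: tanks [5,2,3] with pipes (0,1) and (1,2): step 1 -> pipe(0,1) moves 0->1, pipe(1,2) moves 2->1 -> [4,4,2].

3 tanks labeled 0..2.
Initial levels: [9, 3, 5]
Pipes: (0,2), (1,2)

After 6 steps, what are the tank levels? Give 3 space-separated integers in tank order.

Step 1: flows [0->2,2->1] -> levels [8 4 5]
Step 2: flows [0->2,2->1] -> levels [7 5 5]
Step 3: flows [0->2,1=2] -> levels [6 5 6]
Step 4: flows [0=2,2->1] -> levels [6 6 5]
Step 5: flows [0->2,1->2] -> levels [5 5 7]
Step 6: flows [2->0,2->1] -> levels [6 6 5]

Answer: 6 6 5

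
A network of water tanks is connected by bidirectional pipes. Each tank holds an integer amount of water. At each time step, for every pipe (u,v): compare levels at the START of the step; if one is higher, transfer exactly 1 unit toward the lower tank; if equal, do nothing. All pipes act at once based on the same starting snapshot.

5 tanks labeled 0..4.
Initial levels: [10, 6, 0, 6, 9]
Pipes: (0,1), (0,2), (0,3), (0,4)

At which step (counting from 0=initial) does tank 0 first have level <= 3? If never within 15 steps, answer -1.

Answer: -1

Derivation:
Step 1: flows [0->1,0->2,0->3,0->4] -> levels [6 7 1 7 10]
Step 2: flows [1->0,0->2,3->0,4->0] -> levels [8 6 2 6 9]
Step 3: flows [0->1,0->2,0->3,4->0] -> levels [6 7 3 7 8]
Step 4: flows [1->0,0->2,3->0,4->0] -> levels [8 6 4 6 7]
Step 5: flows [0->1,0->2,0->3,0->4] -> levels [4 7 5 7 8]
Step 6: flows [1->0,2->0,3->0,4->0] -> levels [8 6 4 6 7]
  -> period-2 cycle (repeats step 4); tank 0 never drops to <=3
Tank 0 never reaches <=3 within 15 steps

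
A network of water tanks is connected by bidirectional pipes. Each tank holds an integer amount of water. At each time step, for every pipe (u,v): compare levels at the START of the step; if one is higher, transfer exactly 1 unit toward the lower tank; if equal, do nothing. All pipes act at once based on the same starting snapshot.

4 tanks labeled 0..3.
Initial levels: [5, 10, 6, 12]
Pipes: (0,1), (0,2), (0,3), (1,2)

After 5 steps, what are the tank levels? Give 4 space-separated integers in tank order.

Step 1: flows [1->0,2->0,3->0,1->2] -> levels [8 8 6 11]
Step 2: flows [0=1,0->2,3->0,1->2] -> levels [8 7 8 10]
Step 3: flows [0->1,0=2,3->0,2->1] -> levels [8 9 7 9]
Step 4: flows [1->0,0->2,3->0,1->2] -> levels [9 7 9 8]
Step 5: flows [0->1,0=2,0->3,2->1] -> levels [7 9 8 9]

Answer: 7 9 8 9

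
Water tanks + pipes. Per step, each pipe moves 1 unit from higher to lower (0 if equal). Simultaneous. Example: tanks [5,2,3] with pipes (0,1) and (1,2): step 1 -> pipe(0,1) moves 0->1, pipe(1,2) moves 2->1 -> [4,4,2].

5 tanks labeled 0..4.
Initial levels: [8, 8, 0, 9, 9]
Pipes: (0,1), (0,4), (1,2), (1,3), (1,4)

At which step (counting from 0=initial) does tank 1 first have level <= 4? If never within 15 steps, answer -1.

Answer: 6

Derivation:
Step 1: flows [0=1,4->0,1->2,3->1,4->1] -> levels [9 9 1 8 7]
Step 2: flows [0=1,0->4,1->2,1->3,1->4] -> levels [8 6 2 9 9]
Step 3: flows [0->1,4->0,1->2,3->1,4->1] -> levels [8 8 3 8 7]
Step 4: flows [0=1,0->4,1->2,1=3,1->4] -> levels [7 6 4 8 9]
Step 5: flows [0->1,4->0,1->2,3->1,4->1] -> levels [7 8 5 7 7]
Step 6: flows [1->0,0=4,1->2,1->3,1->4] -> levels [8 4 6 8 8]
Tank 1 first reaches <=4 at step 6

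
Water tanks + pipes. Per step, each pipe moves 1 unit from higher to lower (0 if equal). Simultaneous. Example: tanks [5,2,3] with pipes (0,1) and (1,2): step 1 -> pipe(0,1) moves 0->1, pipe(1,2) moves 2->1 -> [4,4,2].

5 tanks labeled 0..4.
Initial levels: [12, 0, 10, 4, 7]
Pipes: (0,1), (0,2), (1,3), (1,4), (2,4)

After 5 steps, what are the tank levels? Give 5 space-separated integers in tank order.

Step 1: flows [0->1,0->2,3->1,4->1,2->4] -> levels [10 3 10 3 7]
Step 2: flows [0->1,0=2,1=3,4->1,2->4] -> levels [9 5 9 3 7]
Step 3: flows [0->1,0=2,1->3,4->1,2->4] -> levels [8 6 8 4 7]
Step 4: flows [0->1,0=2,1->3,4->1,2->4] -> levels [7 7 7 5 7]
Step 5: flows [0=1,0=2,1->3,1=4,2=4] -> levels [7 6 7 6 7]

Answer: 7 6 7 6 7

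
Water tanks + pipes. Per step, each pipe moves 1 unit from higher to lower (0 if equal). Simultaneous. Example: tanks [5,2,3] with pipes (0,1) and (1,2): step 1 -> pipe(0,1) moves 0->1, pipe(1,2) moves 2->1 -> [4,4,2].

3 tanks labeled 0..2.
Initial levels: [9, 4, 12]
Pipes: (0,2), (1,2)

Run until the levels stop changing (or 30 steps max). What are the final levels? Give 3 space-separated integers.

Step 1: flows [2->0,2->1] -> levels [10 5 10]
Step 2: flows [0=2,2->1] -> levels [10 6 9]
Step 3: flows [0->2,2->1] -> levels [9 7 9]
Step 4: flows [0=2,2->1] -> levels [9 8 8]
Step 5: flows [0->2,1=2] -> levels [8 8 9]
Step 6: flows [2->0,2->1] -> levels [9 9 7]
Step 7: flows [0->2,1->2] -> levels [8 8 9]
  -> period-2 cycle: step 7 state = step 5 state; never stabilizes
  -> state at step 30: (30-5) mod 2 = 1, same as step 6 -> [9 9 7]

Answer: 9 9 7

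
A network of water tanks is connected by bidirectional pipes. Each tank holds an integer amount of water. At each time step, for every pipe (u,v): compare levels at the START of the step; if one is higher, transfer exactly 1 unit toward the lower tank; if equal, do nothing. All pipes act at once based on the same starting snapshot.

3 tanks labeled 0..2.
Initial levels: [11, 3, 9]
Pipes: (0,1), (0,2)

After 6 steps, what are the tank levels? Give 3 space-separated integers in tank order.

Step 1: flows [0->1,0->2] -> levels [9 4 10]
Step 2: flows [0->1,2->0] -> levels [9 5 9]
Step 3: flows [0->1,0=2] -> levels [8 6 9]
Step 4: flows [0->1,2->0] -> levels [8 7 8]
Step 5: flows [0->1,0=2] -> levels [7 8 8]
Step 6: flows [1->0,2->0] -> levels [9 7 7]

Answer: 9 7 7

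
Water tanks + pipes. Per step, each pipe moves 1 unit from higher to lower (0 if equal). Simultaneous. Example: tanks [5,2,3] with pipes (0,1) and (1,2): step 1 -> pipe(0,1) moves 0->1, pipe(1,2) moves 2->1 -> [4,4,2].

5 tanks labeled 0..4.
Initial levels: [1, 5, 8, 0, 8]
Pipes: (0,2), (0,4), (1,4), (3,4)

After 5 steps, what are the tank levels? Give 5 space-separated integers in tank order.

Step 1: flows [2->0,4->0,4->1,4->3] -> levels [3 6 7 1 5]
Step 2: flows [2->0,4->0,1->4,4->3] -> levels [5 5 6 2 4]
Step 3: flows [2->0,0->4,1->4,4->3] -> levels [5 4 5 3 5]
Step 4: flows [0=2,0=4,4->1,4->3] -> levels [5 5 5 4 3]
Step 5: flows [0=2,0->4,1->4,3->4] -> levels [4 4 5 3 6]

Answer: 4 4 5 3 6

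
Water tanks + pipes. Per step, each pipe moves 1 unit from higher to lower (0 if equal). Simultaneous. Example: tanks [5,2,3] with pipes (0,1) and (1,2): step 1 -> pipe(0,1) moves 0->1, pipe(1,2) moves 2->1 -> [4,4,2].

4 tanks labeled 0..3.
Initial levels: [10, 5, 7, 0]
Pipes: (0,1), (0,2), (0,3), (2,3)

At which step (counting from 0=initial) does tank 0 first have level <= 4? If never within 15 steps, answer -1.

Answer: 6

Derivation:
Step 1: flows [0->1,0->2,0->3,2->3] -> levels [7 6 7 2]
Step 2: flows [0->1,0=2,0->3,2->3] -> levels [5 7 6 4]
Step 3: flows [1->0,2->0,0->3,2->3] -> levels [6 6 4 6]
Step 4: flows [0=1,0->2,0=3,3->2] -> levels [5 6 6 5]
Step 5: flows [1->0,2->0,0=3,2->3] -> levels [7 5 4 6]
Step 6: flows [0->1,0->2,0->3,3->2] -> levels [4 6 6 6]
Tank 0 first reaches <=4 at step 6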